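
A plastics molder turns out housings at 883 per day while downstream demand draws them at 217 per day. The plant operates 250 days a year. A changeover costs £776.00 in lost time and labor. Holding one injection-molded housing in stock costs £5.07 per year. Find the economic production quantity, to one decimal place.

Annual demand D = 217 × 250 = 54,250.
Production build-up factor (1 − d/p) = 1 − 217/883 = 0.7542.
Q* = √(2DS / (H(1 − d/p))) = √(2 × 54,250 × 776 / (5.07 × 0.7542)).
= √(84,196,000 / 3.824) ≈ 4692.292.

Q* ≈ 4,692.3 housings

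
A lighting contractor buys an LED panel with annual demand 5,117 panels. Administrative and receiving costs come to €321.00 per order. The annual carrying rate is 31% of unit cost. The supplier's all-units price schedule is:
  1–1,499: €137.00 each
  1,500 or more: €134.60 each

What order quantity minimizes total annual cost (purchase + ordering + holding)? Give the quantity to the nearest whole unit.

Holding cost per unit per year at price C is H = 0.31·C.
Evaluate total cost at each tier's feasible EOQ or, if the EOQ is below the tier, at the tier's minimum quantity.
EOQ at €137.00 = 278.1 (feasible in tier 1): TC = 5,117×€137.00 + (5,117/278.1)×321 + (278.1/2)×0.31×€137.00 = €712,840.81.
EOQ at €134.60 = 280.6 < 1500, so use break Q=1500: TC = 5,117×€134.60 + (5,117/1500.0)×321 + (1500.0/2)×0.31×€134.60 = €721,137.74.
Lowest total cost is €712,840.81 at Q = 278.1.

Q* ≈ 278 panels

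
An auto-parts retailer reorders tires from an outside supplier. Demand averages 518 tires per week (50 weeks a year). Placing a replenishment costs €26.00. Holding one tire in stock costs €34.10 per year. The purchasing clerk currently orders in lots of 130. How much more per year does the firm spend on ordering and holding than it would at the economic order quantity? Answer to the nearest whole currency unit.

Annual demand D = 518 × 50 = 25,900.
EOQ = √(2DS/H) = √(2 × 25,900 × 26 / 34.1) ≈ 198.74.
Cost at Q* = (D/Q*)S + (Q*/2)H = √(2DSH) ≈ €6,776.86.
Cost at Q = 130: (25,900/130)×26 + (130/2)×34.1 = €5,180.00 + €2,216.50 = €7,396.50.
Excess = €7,396.50 − €6,776.86 = €619.64.

Extra cost ≈ €620 per year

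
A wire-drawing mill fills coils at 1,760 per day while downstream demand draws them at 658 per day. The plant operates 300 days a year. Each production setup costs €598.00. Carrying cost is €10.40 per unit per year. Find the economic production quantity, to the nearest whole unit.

Annual demand D = 658 × 300 = 197,400.
Production build-up factor (1 − d/p) = 1 − 658/1,760 = 0.6261.
Q* = √(2DS / (H(1 − d/p))) = √(2 × 197,400 × 598 / (10.4 × 0.6261)).
= √(236,090,400 / 6.5118) ≈ 6021.269.

Q* ≈ 6,021 coils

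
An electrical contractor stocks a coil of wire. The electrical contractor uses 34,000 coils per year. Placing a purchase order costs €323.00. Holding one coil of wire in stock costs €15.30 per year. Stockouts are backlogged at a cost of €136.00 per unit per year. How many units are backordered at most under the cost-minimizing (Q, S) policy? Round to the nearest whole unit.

S* ≈ 128 coils

With planned backorders, Q* = √(2DS/H) · √((H+B)/B).
√(2DS/H) = √(2 × 34,000 × 323 / 15.3) = 1198.147.
√((H+B)/B) = √((15.3+136)/136) = 1.0548.
Q* ≈ 1263.747.
S* = Q* · H/(H+B) = 1263.747 × 15.3/151.3 ≈ 127.795.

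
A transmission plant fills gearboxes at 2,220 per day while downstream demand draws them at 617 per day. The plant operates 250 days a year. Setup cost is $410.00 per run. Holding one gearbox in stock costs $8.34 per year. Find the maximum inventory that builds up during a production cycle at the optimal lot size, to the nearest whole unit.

Annual demand D = 617 × 250 = 154,250.
Production build-up factor (1 − d/p) = 1 − 617/2,220 = 0.7221.
Q* = √(2DS / (H(1 − d/p))) = √(2 × 154,250 × 410 / (8.34 × 0.7221)).
= √(126,485,000 / 6.0221) ≈ 4582.962.
Maximum inventory = Q*(1 − d/p) = 4582.962 × 0.7221 ≈ 3309.229.

I_max ≈ 3,309 gearboxes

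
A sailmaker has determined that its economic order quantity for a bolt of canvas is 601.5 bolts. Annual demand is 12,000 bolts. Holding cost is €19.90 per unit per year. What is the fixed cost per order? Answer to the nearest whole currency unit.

Squaring Q* = √(2DS/H) gives Q*² = 2DS/H.
From Q* = √(2DS/H): S = Q*²H / (2D) = 601.5² × 19.9 / (2 × 12,000) = 299.9944.

S ≈ €300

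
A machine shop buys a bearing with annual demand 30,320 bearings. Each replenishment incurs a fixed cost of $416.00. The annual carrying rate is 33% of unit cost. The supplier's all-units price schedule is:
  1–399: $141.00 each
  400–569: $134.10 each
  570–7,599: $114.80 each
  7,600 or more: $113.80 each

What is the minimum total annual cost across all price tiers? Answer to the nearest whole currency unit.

TC* ≈ $3,511,650

Holding cost per unit per year at price C is H = 0.33·C.
Candidates are each tier's EOQ (if it falls in that tier) and each price-break quantity.
Tier 1 ($141.00): EOQ = 736.3 exceeds tier's upper bound 399, so this tier is dominated.
Tier 2 ($134.10): EOQ = 755.0 exceeds tier's upper bound 569, so this tier is dominated.
EOQ at $114.80 = 816.0 (feasible in tier 3): TC = 30,320×$114.80 + (30,320/816.0)×416 + (816.0/2)×0.33×$114.80 = $3,511,649.93.
EOQ at $113.80 = 819.6 < 7600, so use break Q=7600: TC = 30,320×$113.80 + (30,320/7600.0)×416 + (7600.0/2)×0.33×$113.80 = $3,594,780.82.
Lowest total cost among the candidates is at Q = 816.0.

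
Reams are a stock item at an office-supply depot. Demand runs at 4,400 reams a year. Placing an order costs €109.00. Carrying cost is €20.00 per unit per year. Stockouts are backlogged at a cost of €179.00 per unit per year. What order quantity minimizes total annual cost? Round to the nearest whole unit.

With planned backorders, Q* = √(2DS/H) · √((H+B)/B).
√(2DS/H) = √(2 × 4,400 × 109 / 20) = 218.998.
√((H+B)/B) = √((20+179)/179) = 1.0544.
Q* ≈ 230.908.

Q* ≈ 231 reams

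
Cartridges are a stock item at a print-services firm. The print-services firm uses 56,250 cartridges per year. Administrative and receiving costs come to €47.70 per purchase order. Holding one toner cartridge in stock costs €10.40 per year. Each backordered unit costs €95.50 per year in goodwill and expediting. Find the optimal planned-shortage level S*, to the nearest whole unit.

S* ≈ 74 cartridges

With planned backorders, Q* = √(2DS/H) · √((H+B)/B).
√(2DS/H) = √(2 × 56,250 × 47.7 / 10.4) = 718.321.
√((H+B)/B) = √((10.4+95.5)/95.5) = 1.0530.
Q* ≈ 756.424.
S* = Q* · H/(H+B) = 756.424 × 10.4/105.9 ≈ 74.285.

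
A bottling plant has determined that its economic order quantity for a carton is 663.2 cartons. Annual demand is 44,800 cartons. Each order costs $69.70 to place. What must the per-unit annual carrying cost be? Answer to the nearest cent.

H ≈ $14.20

Squaring Q* = √(2DS/H) gives Q*² = 2DS/H.
From Q* = √(2DS/H): H = 2DS / Q*² = 2 × 44,800 × 69.7 / 663.2² = 14.1988.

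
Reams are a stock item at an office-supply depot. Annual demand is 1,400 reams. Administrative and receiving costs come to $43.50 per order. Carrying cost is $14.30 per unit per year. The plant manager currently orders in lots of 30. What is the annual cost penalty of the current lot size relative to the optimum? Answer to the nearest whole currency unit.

EOQ = √(2DS/H) = √(2 × 1,400 × 43.5 / 14.3) ≈ 92.29.
Cost at Q* = (D/Q*)S + (Q*/2)H = √(2DSH) ≈ $1,319.75.
Cost at Q = 30: (1,400/30)×43.5 + (30/2)×14.3 = $2,030.00 + $214.50 = $2,244.50.
Excess = $2,244.50 − $1,319.75 = $924.75.

Extra cost ≈ $925 per year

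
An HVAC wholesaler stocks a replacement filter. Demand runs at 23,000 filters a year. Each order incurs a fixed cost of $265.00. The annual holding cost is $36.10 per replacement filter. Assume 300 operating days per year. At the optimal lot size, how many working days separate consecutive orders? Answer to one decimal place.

T ≈ 7.6 days

The optimal lot size = √(2DS/H) = √(2 × 23,000 × 265 / 36.1) ≈ 581.10.
Cycle time = Q*/D × 300 = 581.10 / 23,000 × 300 ≈ 7.580 days.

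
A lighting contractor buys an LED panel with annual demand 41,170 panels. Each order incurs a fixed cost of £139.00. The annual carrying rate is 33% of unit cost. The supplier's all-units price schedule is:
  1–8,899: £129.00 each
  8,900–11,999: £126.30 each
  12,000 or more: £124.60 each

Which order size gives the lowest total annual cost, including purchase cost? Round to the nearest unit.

Holding cost per unit per year at price C is H = 0.33·C.
Evaluate total cost at each tier's feasible EOQ or, if the EOQ is below the tier, at the tier's minimum quantity.
EOQ at £129.00 = 518.5 (feasible in tier 1): TC = 41,170×£129.00 + (41,170/518.5)×139 + (518.5/2)×0.33×£129.00 = £5,333,003.17.
EOQ at £126.30 = 524.0 < 8900, so use break Q=8900: TC = 41,170×£126.30 + (41,170/8900.0)×139 + (8900.0/2)×0.33×£126.30 = £5,385,885.54.
EOQ at £124.60 = 527.6 < 12000, so use break Q=12000: TC = 41,170×£124.60 + (41,170/12000.0)×139 + (12000.0/2)×0.33×£124.60 = £5,376,966.89.
Lowest total cost is £5,333,003.17 at Q = 518.5.

Q* ≈ 519 panels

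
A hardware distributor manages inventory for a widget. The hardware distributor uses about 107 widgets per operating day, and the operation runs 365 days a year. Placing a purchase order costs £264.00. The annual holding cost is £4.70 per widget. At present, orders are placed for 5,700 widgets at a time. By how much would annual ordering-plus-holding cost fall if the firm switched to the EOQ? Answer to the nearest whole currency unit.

Annual demand D = 107 × 365 = 39,055.
EOQ = √(2DS/H) = √(2 × 39,055 × 264 / 4.7) ≈ 2094.63.
Cost at Q* = (D/Q*)S + (Q*/2)H = √(2DSH) ≈ £9,844.74.
Cost at Q = 5,700: (39,055/5,700)×264 + (5,700/2)×4.7 = £1,808.86 + £13,395.00 = £15,203.86.
Excess = £15,203.86 − £9,844.74 = £5,359.12.

Extra cost ≈ £5,359 per year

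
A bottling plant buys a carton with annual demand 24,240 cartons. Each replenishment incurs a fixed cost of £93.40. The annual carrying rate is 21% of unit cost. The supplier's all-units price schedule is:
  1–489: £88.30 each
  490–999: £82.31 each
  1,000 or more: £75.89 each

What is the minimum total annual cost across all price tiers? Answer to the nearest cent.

Holding cost per unit per year at price C is H = 0.21·C.
Evaluate total cost at each tier's feasible EOQ or, if the EOQ is below the tier, at the tier's minimum quantity.
Tier 1 (£88.30): EOQ = 494.2 exceeds tier's upper bound 489, so this tier is dominated.
EOQ at £82.31 = 511.8 (feasible in tier 2): TC = 24,240×£82.31 + (24,240/511.8)×93.4 + (511.8/2)×0.21×£82.31 = £2,004,041.29.
EOQ at £75.89 = 533.0 < 1000, so use break Q=1000: TC = 24,240×£75.89 + (24,240/1000.0)×93.4 + (1000.0/2)×0.21×£75.89 = £1,849,806.07.
Lowest total cost among the candidates is at Q = 1000.0.

TC* ≈ £1,849,806.07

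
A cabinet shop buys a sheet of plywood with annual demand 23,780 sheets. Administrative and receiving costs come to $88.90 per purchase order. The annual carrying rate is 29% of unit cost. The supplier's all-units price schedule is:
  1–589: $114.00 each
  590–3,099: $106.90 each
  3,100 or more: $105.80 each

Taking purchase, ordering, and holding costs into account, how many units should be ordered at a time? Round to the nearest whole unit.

Q* ≈ 590 sheets

Holding cost per unit per year at price C is H = 0.29·C.
For each price level, check whether its EOQ is feasible; otherwise the best quantity at that price is the breakpoint.
EOQ at $114.00 = 357.6 (feasible in tier 1): TC = 23,780×$114.00 + (23,780/357.6)×88.9 + (357.6/2)×0.29×$114.00 = $2,722,742.88.
EOQ at $106.90 = 369.3 < 590, so use break Q=590: TC = 23,780×$106.90 + (23,780/590.0)×88.9 + (590.0/2)×0.29×$106.90 = $2,554,810.42.
EOQ at $105.80 = 371.2 < 3100, so use break Q=3100: TC = 23,780×$105.80 + (23,780/3100.0)×88.9 + (3100.0/2)×0.29×$105.80 = $2,564,163.05.
Lowest total cost is $2,554,810.42 at Q = 590.0.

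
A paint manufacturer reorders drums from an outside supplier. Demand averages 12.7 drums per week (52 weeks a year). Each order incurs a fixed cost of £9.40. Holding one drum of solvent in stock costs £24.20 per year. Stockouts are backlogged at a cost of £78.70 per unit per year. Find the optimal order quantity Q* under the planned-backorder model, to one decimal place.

Annual demand D = 12.7 × 52 = 660.4.
With planned backorders, Q* = √(2DS/H) · √((H+B)/B).
√(2DS/H) = √(2 × 660.4 × 9.4 / 24.2) = 22.650.
√((H+B)/B) = √((24.2+78.7)/78.7) = 1.1435.
Q* ≈ 25.900.

Q* ≈ 25.9 drums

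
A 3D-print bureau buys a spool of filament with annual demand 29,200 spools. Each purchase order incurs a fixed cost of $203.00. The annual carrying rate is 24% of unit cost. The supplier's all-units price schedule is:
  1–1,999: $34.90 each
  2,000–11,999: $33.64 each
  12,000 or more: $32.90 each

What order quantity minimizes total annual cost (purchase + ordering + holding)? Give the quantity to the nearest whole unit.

Holding cost per unit per year at price C is H = 0.24·C.
Candidates are each tier's EOQ (if it falls in that tier) and each price-break quantity.
EOQ at $34.90 = 1189.7 (feasible in tier 1): TC = 29,200×$34.90 + (29,200/1189.7)×203 + (1189.7/2)×0.24×$34.90 = $1,029,044.90.
EOQ at $33.64 = 1211.8 < 2000, so use break Q=2000: TC = 29,200×$33.64 + (29,200/2000.0)×203 + (2000.0/2)×0.24×$33.64 = $993,325.40.
EOQ at $32.90 = 1225.3 < 12000, so use break Q=12000: TC = 29,200×$32.90 + (29,200/12000.0)×203 + (12000.0/2)×0.24×$32.90 = $1,008,549.97.
Lowest total cost is $993,325.40 at Q = 2000.0.

Q* ≈ 2,000 spools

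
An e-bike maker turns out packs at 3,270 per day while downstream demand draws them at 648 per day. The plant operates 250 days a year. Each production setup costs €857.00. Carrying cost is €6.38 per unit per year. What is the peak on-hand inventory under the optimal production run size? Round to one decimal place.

I_max ≈ 5,907.4 packs

Annual demand D = 648 × 250 = 162,000.
Production build-up factor (1 − d/p) = 1 − 648/3,270 = 0.8018.
Q* = √(2DS / (H(1 − d/p))) = √(2 × 162,000 × 857 / (6.38 × 0.8018)).
= √(277,668,000 / 5.1157) ≈ 7367.330.
Maximum inventory = Q*(1 − d/p) = 7367.330 × 0.8018 ≈ 5907.382.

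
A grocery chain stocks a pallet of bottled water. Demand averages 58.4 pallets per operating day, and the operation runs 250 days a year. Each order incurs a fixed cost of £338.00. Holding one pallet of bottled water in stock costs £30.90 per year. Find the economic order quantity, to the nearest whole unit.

Q* ≈ 565 pallets

Annual demand D = 58.4 × 250 = 14,600.
EOQ = √(2DS / H) = √(2 × 14,600 × 338 / 30.9).
= √(9,869,600 / 30.9) = √319,404.5307 ≈ 565.159.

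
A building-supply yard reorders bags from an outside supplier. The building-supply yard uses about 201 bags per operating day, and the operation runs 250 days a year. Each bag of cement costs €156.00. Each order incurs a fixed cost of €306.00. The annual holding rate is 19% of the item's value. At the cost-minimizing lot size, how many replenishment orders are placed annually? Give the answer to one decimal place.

N ≈ 49.3 orders per year

Annual demand D = 201 × 250 = 50,250.
Holding cost H = 0.19 × €156.00 = €29.6400 per unit per year.
EOQ = √(2DS/H) = √(2 × 50,250 × 306 / 29.64) ≈ 1018.60.
Orders per year = D / Q* = 50,250 / 1018.60 ≈ 49.332.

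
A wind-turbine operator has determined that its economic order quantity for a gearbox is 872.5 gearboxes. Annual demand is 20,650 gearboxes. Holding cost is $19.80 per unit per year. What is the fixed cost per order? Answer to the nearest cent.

S ≈ $364.96

Invert the EOQ relation Q*² = 2DS/H.
From Q* = √(2DS/H): S = Q*²H / (2D) = 872.5² × 19.8 / (2 × 20,650) = 364.9606.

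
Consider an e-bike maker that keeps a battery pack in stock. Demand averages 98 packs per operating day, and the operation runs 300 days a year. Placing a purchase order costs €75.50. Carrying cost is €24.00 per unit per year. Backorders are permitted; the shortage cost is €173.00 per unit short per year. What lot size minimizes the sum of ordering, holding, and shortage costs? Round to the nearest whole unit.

Annual demand D = 98 × 300 = 29,400.
With planned backorders, Q* = √(2DS/H) · √((H+B)/B).
√(2DS/H) = √(2 × 29,400 × 75.5 / 24) = 430.087.
√((H+B)/B) = √((24+173)/173) = 1.0671.
Q* ≈ 458.951.

Q* ≈ 459 packs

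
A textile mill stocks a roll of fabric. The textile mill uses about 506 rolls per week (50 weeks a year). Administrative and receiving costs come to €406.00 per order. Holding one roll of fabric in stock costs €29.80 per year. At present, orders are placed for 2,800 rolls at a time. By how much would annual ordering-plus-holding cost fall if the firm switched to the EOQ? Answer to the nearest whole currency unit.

Extra cost ≈ €20,646 per year

Annual demand D = 506 × 50 = 25,300.
EOQ = √(2DS/H) = √(2 × 25,300 × 406 / 29.8) ≈ 830.29.
Cost at Q* = (D/Q*)S + (Q*/2)H = √(2DSH) ≈ €24,742.66.
Cost at Q = 2,800: (25,300/2,800)×406 + (2,800/2)×29.8 = €3,668.50 + €41,720.00 = €45,388.50.
Excess = €45,388.50 − €24,742.66 = €20,645.84.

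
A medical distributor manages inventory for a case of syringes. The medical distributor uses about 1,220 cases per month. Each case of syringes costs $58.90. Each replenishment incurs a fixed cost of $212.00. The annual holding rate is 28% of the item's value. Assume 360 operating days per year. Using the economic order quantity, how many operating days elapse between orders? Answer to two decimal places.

T ≈ 15.09 days

Annual demand D = 1,220 × 12 = 14,640.
Holding cost H = 0.28 × $58.90 = $16.4920 per unit per year.
EOQ = √(2DS/H) = √(2 × 14,640 × 212 / 16.492) ≈ 613.50.
Cycle time = Q*/D × 360 = 613.50 / 14,640 × 360 ≈ 15.086 days.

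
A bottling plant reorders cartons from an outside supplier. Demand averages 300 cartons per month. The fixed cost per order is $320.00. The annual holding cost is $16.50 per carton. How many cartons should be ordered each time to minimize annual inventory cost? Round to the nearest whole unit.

Annual demand D = 300 × 12 = 3,600.
EOQ = √(2DS / H) = √(2 × 3,600 × 320 / 16.5).
= √(2,304,000 / 16.5) = √139,636.3636 ≈ 373.679.

Q* ≈ 374 cartons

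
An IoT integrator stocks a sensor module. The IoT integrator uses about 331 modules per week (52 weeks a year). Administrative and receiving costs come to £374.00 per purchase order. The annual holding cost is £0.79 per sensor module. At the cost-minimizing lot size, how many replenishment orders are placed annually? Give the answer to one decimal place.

N ≈ 4.3 orders per year

Annual demand D = 331 × 52 = 17,212.
EOQ = √(2DS/H) = √(2 × 17,212 × 374 / 0.79) ≈ 4036.95.
Orders per year = D / Q* = 17,212 / 4036.95 ≈ 4.264.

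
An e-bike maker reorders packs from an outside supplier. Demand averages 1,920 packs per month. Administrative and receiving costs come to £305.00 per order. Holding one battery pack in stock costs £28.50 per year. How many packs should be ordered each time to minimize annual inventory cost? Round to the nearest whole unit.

Q* ≈ 702 packs

Annual demand D = 1,920 × 12 = 23,040.
EOQ = √(2DS / H) = √(2 × 23,040 × 305 / 28.5).
= √(14,054,400 / 28.5) = √493,136.8421 ≈ 702.237.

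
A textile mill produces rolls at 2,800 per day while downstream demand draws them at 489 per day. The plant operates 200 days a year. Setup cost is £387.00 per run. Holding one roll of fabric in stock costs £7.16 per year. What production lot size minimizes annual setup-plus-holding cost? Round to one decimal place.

Q* ≈ 3,579.0 rolls

Annual demand D = 489 × 200 = 97,800.
Production build-up factor (1 − d/p) = 1 − 489/2,800 = 0.8254.
Q* = √(2DS / (H(1 − d/p))) = √(2 × 97,800 × 387 / (7.16 × 0.8254)).
= √(75,697,200 / 5.9096) ≈ 3579.006.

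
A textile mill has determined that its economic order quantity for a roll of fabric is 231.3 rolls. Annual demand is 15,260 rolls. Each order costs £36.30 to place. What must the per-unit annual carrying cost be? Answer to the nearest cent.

H ≈ £20.71

Squaring Q* = √(2DS/H) gives Q*² = 2DS/H.
From Q* = √(2DS/H): H = 2DS / Q*² = 2 × 15,260 × 36.3 / 231.3² = 20.7081.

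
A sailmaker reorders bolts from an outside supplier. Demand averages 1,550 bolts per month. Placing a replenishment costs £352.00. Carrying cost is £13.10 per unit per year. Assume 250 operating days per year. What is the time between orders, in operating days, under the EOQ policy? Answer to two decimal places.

T ≈ 13.44 days

Annual demand D = 1,550 × 12 = 18,600.
The optimal lot size = √(2DS/H) = √(2 × 18,600 × 352 / 13.1) ≈ 999.79.
Cycle time = Q*/D × 250 = 999.79 / 18,600 × 250 ≈ 13.438 days.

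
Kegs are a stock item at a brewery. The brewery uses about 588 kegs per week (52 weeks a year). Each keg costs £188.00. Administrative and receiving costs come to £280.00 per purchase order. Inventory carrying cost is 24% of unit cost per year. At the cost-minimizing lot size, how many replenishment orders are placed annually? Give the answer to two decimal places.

N ≈ 49.63 orders per year

Annual demand D = 588 × 52 = 30,576.
Holding cost H = 0.24 × £188.00 = £45.1200 per unit per year.
The optimal lot size = √(2DS/H) = √(2 × 30,576 × 280 / 45.12) ≈ 616.03.
Orders per year = D / Q* = 30,576 / 616.03 ≈ 49.634.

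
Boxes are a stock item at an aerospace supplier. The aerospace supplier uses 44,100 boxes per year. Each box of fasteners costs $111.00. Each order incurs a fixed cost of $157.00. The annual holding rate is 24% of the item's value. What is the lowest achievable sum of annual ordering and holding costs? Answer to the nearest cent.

Holding cost H = 0.24 × $111.00 = $26.6400 per unit per year.
Q* = √(2DS/H) = √(2 × 44,100 × 157 / 26.64) ≈ 720.97.
At the optimum the two cost components are equal, so total cost = 2·(Q*/2)H = Q*·H.
Minimum total = √(2DSH) = √(2 × 44,100 × 157 × 26.64) ≈ 19206.633.

TC* ≈ $19,206.63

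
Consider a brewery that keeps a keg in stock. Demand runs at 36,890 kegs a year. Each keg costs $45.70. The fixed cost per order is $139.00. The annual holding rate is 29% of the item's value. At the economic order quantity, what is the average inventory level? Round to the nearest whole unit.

Average inventory ≈ 440 kegs

Holding cost H = 0.29 × $45.70 = $13.2530 per unit per year.
EOQ = √(2DS/H) = √(2 × 36,890 × 139 / 13.253) ≈ 879.67.
Average inventory = Q*/2 ≈ 879.67 / 2 = 439.835.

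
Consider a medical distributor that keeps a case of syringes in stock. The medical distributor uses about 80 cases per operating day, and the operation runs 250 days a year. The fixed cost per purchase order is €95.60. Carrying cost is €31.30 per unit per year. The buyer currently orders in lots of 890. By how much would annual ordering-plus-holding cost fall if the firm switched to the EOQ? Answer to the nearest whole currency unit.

Extra cost ≈ €5,136 per year

Annual demand D = 80 × 250 = 20,000.
EOQ = √(2DS/H) = √(2 × 20,000 × 95.6 / 31.3) ≈ 349.53.
Cost at Q* = (D/Q*)S + (Q*/2)H = √(2DSH) ≈ €10,940.35.
Cost at Q = 890: (20,000/890)×95.6 + (890/2)×31.3 = €2,148.31 + €13,928.50 = €16,076.81.
Excess = €16,076.81 − €10,940.35 = €5,136.47.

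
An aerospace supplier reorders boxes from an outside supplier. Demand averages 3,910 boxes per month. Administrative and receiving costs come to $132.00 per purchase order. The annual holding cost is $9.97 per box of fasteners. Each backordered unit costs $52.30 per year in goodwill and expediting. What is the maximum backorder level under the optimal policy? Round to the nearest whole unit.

S* ≈ 195 boxes

Annual demand D = 3,910 × 12 = 46,920.
With planned backorders, Q* = √(2DS/H) · √((H+B)/B).
√(2DS/H) = √(2 × 46,920 × 132 / 9.97) = 1114.637.
√((H+B)/B) = √((9.97+52.3)/52.3) = 1.0912.
Q* ≈ 1216.248.
S* = Q* · H/(H+B) = 1216.248 × 9.97/62.27 ≈ 194.732.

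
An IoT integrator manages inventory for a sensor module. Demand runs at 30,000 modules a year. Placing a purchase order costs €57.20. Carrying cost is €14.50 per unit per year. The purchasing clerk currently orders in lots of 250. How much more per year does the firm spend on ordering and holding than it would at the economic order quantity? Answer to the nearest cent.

EOQ = √(2DS/H) = √(2 × 30,000 × 57.2 / 14.5) ≈ 486.51.
Cost at Q* = (D/Q*)S + (Q*/2)H = √(2DSH) ≈ €7,054.36.
Cost at Q = 250: (30,000/250)×57.2 + (250/2)×14.5 = €6,864.00 + €1,812.50 = €8,676.50.
Excess = €8,676.50 − €7,054.36 = €1,622.14.

Extra cost ≈ €1,622.14 per year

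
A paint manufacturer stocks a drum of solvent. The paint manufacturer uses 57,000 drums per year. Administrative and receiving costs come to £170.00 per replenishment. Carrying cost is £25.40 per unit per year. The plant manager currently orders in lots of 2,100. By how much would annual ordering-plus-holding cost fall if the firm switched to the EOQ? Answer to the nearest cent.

Extra cost ≈ £9,097.53 per year

EOQ = √(2DS/H) = √(2 × 57,000 × 170 / 25.4) ≈ 873.49.
Cost at Q* = (D/Q*)S + (Q*/2)H = √(2DSH) ≈ £22,186.75.
Cost at Q = 2,100: (57,000/2,100)×170 + (2,100/2)×25.4 = £4,614.29 + £26,670.00 = £31,284.29.
Excess = £31,284.29 − £22,186.75 = £9,097.53.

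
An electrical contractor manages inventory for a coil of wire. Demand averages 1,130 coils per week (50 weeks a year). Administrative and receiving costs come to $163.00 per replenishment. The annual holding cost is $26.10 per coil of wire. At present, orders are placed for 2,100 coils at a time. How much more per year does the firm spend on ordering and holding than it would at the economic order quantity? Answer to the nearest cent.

Annual demand D = 1,130 × 50 = 56,500.
EOQ = √(2DS/H) = √(2 × 56,500 × 163 / 26.1) ≈ 840.06.
Cost at Q* = (D/Q*)S + (Q*/2)H = √(2DSH) ≈ $21,925.69.
Cost at Q = 2,100: (56,500/2,100)×163 + (2,100/2)×26.1 = $4,385.48 + $27,405.00 = $31,790.48.
Excess = $31,790.48 − $21,925.69 = $9,864.79.

Extra cost ≈ $9,864.79 per year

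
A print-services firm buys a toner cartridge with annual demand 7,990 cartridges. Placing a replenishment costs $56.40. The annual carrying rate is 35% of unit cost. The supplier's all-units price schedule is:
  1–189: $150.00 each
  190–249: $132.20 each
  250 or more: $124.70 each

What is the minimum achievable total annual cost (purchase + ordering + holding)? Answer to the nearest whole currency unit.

Holding cost per unit per year at price C is H = 0.35·C.
For each price level, check whether its EOQ is feasible; otherwise the best quantity at that price is the breakpoint.
EOQ at $150.00 = 131.0 (feasible in tier 1): TC = 7,990×$150.00 + (7,990/131.0)×56.4 + (131.0/2)×0.35×$150.00 = $1,205,378.72.
EOQ at $132.20 = 139.6 < 190, so use break Q=190: TC = 7,990×$132.20 + (7,990/190.0)×56.4 + (190.0/2)×0.35×$132.20 = $1,063,045.42.
EOQ at $124.70 = 143.7 < 250, so use break Q=250: TC = 7,990×$124.70 + (7,990/250.0)×56.4 + (250.0/2)×0.35×$124.70 = $1,003,611.17.
Lowest total cost among the candidates is at Q = 250.0.

TC* ≈ $1,003,611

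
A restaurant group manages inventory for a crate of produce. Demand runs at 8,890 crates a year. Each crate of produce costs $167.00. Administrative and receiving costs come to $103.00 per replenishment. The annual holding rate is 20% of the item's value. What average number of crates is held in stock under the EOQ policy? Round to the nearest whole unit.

Average inventory ≈ 117 crates

Holding cost H = 0.20 × $167.00 = $33.4000 per unit per year.
The optimal lot size = √(2DS/H) = √(2 × 8,890 × 103 / 33.4) ≈ 234.16.
Average inventory = Q*/2 ≈ 234.16 / 2 = 117.080.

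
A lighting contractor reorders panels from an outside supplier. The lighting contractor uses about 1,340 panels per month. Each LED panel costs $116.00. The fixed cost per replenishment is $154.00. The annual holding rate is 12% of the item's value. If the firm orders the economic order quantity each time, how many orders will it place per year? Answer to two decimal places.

Annual demand D = 1,340 × 12 = 16,080.
Holding cost H = 0.12 × $116.00 = $13.9200 per unit per year.
Q* = √(2DS/H) = √(2 × 16,080 × 154 / 13.92) ≈ 596.48.
Orders per year = D / Q* = 16,080 / 596.48 ≈ 26.958.

N ≈ 26.96 orders per year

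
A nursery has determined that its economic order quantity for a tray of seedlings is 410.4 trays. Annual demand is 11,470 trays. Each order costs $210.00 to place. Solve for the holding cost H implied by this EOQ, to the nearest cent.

The basic EOQ model gives Q* = √(2DS/H); rearrange for the unknown.
From Q* = √(2DS/H): H = 2DS / Q*² = 2 × 11,470 × 210 / 410.4² = 28.6021.

H ≈ $28.60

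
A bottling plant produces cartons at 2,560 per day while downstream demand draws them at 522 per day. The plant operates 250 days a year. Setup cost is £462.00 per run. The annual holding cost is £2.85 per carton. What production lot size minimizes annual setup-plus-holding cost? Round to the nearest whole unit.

Q* ≈ 7,290 cartons

Annual demand D = 522 × 250 = 130,500.
Production build-up factor (1 − d/p) = 1 − 522/2,560 = 0.7961.
Q* = √(2DS / (H(1 − d/p))) = √(2 × 130,500 × 462 / (2.85 × 0.7961)).
= √(120,582,000 / 2.2689) ≈ 7290.154.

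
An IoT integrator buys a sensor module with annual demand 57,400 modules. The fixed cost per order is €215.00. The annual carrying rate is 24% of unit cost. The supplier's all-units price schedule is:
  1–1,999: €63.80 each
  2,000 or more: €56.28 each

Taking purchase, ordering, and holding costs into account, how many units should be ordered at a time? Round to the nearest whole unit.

Q* ≈ 2,000 modules

Holding cost per unit per year at price C is H = 0.24·C.
Candidates are each tier's EOQ (if it falls in that tier) and each price-break quantity.
EOQ at €63.80 = 1269.6 (feasible in tier 1): TC = 57,400×€63.80 + (57,400/1269.6)×215 + (1269.6/2)×0.24×€63.80 = €3,681,560.44.
EOQ at €56.28 = 1351.8 < 2000, so use break Q=2000: TC = 57,400×€56.28 + (57,400/2000.0)×215 + (2000.0/2)×0.24×€56.28 = €3,250,149.70.
Lowest total cost is €3,250,149.70 at Q = 2000.0.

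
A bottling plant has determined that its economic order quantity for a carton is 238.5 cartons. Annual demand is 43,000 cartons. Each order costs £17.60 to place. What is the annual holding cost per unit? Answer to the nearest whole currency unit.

H ≈ £27

Squaring Q* = √(2DS/H) gives Q*² = 2DS/H.
From Q* = √(2DS/H): H = 2DS / Q*² = 2 × 43,000 × 17.6 / 238.5² = 26.6094.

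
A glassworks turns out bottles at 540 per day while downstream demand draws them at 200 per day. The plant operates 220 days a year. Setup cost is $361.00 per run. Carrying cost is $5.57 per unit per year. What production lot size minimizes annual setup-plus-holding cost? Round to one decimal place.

Annual demand D = 200 × 220 = 44,000.
Production build-up factor (1 − d/p) = 1 − 200/540 = 0.6296.
Q* = √(2DS / (H(1 − d/p))) = √(2 × 44,000 × 361 / (5.57 × 0.6296)).
= √(31,768,000 / 3.507) ≈ 3009.711.

Q* ≈ 3,009.7 bottles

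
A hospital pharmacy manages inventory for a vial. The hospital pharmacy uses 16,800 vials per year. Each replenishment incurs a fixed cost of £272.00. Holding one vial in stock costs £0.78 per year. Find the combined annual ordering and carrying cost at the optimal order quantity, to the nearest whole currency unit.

TC* ≈ £2,670

Q* = √(2DS/H) = √(2 × 16,800 × 272 / 0.78) ≈ 3423.00.
At Q*, ordering cost (D/Q*)S equals holding cost (Q*/2)H, each = √(DSH/2).
Minimum total = √(2DSH) = √(2 × 16,800 × 272 × 0.78) ≈ 2669.939.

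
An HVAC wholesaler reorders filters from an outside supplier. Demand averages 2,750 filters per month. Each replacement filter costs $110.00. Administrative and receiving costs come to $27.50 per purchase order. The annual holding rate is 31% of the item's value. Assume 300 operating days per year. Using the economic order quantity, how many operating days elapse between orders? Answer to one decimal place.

T ≈ 2.1 days

Annual demand D = 2,750 × 12 = 33,000.
Holding cost H = 0.31 × $110.00 = $34.1000 per unit per year.
Q* = √(2DS/H) = √(2 × 33,000 × 27.5 / 34.1) ≈ 230.71.
Cycle time = Q*/D × 300 = 230.71 / 33,000 × 300 ≈ 2.097 days.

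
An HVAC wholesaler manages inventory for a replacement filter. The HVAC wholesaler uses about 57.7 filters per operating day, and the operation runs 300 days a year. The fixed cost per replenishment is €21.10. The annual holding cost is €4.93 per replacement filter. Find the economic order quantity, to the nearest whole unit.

Annual demand D = 57.7 × 300 = 17,310.
EOQ = √(2DS / H) = √(2 × 17,310 × 21.1 / 4.93).
= √(730,482 / 4.93) = √148,170.7911 ≈ 384.930.

Q* ≈ 385 filters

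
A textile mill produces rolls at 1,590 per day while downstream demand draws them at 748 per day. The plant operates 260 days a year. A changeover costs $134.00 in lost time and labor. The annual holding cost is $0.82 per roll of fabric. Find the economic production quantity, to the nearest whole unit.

Annual demand D = 748 × 260 = 194,480.
Production build-up factor (1 − d/p) = 1 − 748/1,590 = 0.5296.
Q* = √(2DS / (H(1 − d/p))) = √(2 × 194,480 × 134 / (0.82 × 0.5296)).
= √(52,120,640 / 0.4342) ≈ 10955.708.

Q* ≈ 10,956 rolls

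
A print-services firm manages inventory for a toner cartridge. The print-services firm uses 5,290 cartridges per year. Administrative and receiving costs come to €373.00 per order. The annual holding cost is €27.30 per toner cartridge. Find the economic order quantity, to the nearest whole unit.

EOQ = √(2DS / H) = √(2 × 5,290 × 373 / 27.3).
= √(3,946,340 / 27.3) = √144,554.5788 ≈ 380.203.

Q* ≈ 380 cartridges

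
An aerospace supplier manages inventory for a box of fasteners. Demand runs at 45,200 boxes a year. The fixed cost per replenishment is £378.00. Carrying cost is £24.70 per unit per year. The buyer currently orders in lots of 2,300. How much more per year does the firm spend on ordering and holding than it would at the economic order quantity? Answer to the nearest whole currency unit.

EOQ = √(2DS/H) = √(2 × 45,200 × 378 / 24.7) ≈ 1176.20.
Cost at Q* = (D/Q*)S + (Q*/2)H = √(2DSH) ≈ £29,052.17.
Cost at Q = 2,300: (45,200/2,300)×378 + (2,300/2)×24.7 = £7,428.52 + £28,405.00 = £35,833.52.
Excess = £35,833.52 − £29,052.17 = £6,781.35.

Extra cost ≈ £6,781 per year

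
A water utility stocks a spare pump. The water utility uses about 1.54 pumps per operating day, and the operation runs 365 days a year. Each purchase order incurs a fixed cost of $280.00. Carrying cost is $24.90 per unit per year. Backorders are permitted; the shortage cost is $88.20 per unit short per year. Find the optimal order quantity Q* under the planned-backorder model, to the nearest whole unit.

Q* ≈ 127 pumps

Annual demand D = 1.54 × 365 = 562.1.
With planned backorders, Q* = √(2DS/H) · √((H+B)/B).
√(2DS/H) = √(2 × 562.1 × 280 / 24.9) = 112.435.
√((H+B)/B) = √((24.9+88.2)/88.2) = 1.1324.
Q* ≈ 127.320.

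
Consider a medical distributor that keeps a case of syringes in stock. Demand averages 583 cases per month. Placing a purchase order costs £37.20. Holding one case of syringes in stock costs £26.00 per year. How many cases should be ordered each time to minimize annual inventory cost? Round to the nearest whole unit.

Annual demand D = 583 × 12 = 6,996.
EOQ = √(2DS / H) = √(2 × 6,996 × 37.2 / 26).
= √(520,502.4 / 26) = √20,019.3231 ≈ 141.490.

Q* ≈ 141 cases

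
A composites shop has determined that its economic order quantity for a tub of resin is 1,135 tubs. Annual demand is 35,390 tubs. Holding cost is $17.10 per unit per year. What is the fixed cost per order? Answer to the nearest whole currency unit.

Squaring Q* = √(2DS/H) gives Q*² = 2DS/H.
From Q* = √(2DS/H): S = Q*²H / (2D) = 1,135² × 17.1 / (2 × 35,390) = 311.2270.

S ≈ $311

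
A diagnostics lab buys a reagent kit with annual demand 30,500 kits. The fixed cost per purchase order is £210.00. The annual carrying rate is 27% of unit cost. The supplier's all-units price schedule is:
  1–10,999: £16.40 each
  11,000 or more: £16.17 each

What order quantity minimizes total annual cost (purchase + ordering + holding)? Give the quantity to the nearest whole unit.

Q* ≈ 1,701 kits

Holding cost per unit per year at price C is H = 0.27·C.
For each price level, check whether its EOQ is feasible; otherwise the best quantity at that price is the breakpoint.
EOQ at £16.40 = 1700.9 (feasible in tier 1): TC = 30,500×£16.40 + (30,500/1700.9)×210 + (1700.9/2)×0.27×£16.40 = £507,731.45.
EOQ at £16.17 = 1712.9 < 11000, so use break Q=11000: TC = 30,500×£16.17 + (30,500/11000.0)×210 + (11000.0/2)×0.27×£16.17 = £517,779.72.
Lowest total cost is £507,731.45 at Q = 1700.9.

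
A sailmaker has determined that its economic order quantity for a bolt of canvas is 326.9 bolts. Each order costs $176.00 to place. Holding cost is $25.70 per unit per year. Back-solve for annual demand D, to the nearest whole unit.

D ≈ 7,802 bolts per year

Squaring Q* = √(2DS/H) gives Q*² = 2DS/H.
From Q* = √(2DS/H): D = Q*²H / (2S) = 326.9² × 25.7 / (2 × 176) = 7802.258.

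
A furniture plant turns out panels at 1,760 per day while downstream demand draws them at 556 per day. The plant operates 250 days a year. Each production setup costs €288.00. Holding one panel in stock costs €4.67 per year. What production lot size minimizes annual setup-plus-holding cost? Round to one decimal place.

Annual demand D = 556 × 250 = 139,000.
Production build-up factor (1 − d/p) = 1 − 556/1,760 = 0.6841.
Q* = √(2DS / (H(1 − d/p))) = √(2 × 139,000 × 288 / (4.67 × 0.6841)).
= √(80,064,000 / 3.1947) ≈ 5006.143.

Q* ≈ 5,006.1 panels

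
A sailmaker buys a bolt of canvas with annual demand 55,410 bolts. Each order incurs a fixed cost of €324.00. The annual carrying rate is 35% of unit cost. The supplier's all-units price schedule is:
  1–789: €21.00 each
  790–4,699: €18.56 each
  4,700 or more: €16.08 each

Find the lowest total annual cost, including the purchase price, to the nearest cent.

TC* ≈ €908,038.35

Holding cost per unit per year at price C is H = 0.35·C.
Evaluate total cost at each tier's feasible EOQ or, if the EOQ is below the tier, at the tier's minimum quantity.
Tier 1 (€21.00): EOQ = 2210.2 exceeds tier's upper bound 789, so this tier is dominated.
EOQ at €18.56 = 2351.0 (feasible in tier 2): TC = 55,410×€18.56 + (55,410/2351.0)×324 + (2351.0/2)×0.35×€18.56 = €1,043,681.90.
EOQ at €16.08 = 2525.8 < 4700, so use break Q=4700: TC = 55,410×€16.08 + (55,410/4700.0)×324 + (4700.0/2)×0.35×€16.08 = €908,038.35.
Lowest total cost among the candidates is at Q = 4700.0.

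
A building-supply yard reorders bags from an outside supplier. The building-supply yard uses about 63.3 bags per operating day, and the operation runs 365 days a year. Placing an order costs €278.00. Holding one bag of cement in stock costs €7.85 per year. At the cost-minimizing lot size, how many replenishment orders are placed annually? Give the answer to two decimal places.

Annual demand D = 63.3 × 365 = 23,104.5.
EOQ = √(2DS/H) = √(2 × 23,104.5 × 278 / 7.85) ≈ 1279.24.
Orders per year = D / Q* = 23,104.5 / 1279.24 ≈ 18.061.

N ≈ 18.06 orders per year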